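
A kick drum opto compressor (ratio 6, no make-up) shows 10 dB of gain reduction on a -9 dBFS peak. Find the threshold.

Gain reduction = -9 − (-19) = 10 dB; output overshoot = GR / (R − 1) = 10 / 5 = 2 dB.
Threshold = output − output overshoot = -19 − 2 = -21 dBFS.

-21 dBFS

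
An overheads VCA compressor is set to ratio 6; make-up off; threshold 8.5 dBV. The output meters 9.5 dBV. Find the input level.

14.5 dBV

That's 1 dB above the 8.5 dBV threshold.
Before 6:1 compression the overshoot was 1 × 6 = 6 dB, so input = 8.5 + 6 = 14.5 dBV.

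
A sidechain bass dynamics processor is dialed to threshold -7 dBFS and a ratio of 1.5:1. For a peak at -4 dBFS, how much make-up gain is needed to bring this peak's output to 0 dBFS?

Without make-up, output = threshold + overshoot/1.5 = -7 + 2 = -5 dBFS.
Gap to target: 5 dB.

5 dB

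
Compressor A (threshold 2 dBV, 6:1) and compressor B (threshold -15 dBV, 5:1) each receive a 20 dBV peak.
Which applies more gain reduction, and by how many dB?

B, by 13 dB

A: GR = 18 − 18/6 = 15 dB.
B: GR = 35 − 35/5 = 28 dB.
B applies 13 dB more gain reduction.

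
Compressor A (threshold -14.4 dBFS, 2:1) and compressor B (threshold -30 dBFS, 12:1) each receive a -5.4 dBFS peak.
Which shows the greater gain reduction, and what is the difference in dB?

A: GR = 9 − 9/2 = 4.5 dB.
B: GR = 24.6 − 24.6/12 = 22.55 dB.
B applies 18.05 dB more gain reduction.

B, by 18.05 dB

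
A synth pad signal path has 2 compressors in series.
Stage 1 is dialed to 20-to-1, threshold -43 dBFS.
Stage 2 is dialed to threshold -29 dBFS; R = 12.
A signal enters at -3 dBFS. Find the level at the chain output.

-41 dBFS

Stage 1: -3 dBFS is 40 dB over -43 dBFS; at 20:1 that becomes 2 dB over, giving -41 dBFS.
Stage 2: -41 dBFS is at or below the -29 dBFS threshold — no compression; output -41 dBFS.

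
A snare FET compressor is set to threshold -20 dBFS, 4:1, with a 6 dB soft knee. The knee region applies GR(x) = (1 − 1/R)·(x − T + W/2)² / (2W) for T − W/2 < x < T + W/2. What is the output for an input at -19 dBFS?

x − T + W/2 = -19 − (-20) + 3 = 4.
GR = (1 − 1/4) × 4² / 12 = 0.75 × 16 / 12 = 1 dB.
Output = -19 − 1 = -20 dBFS.

-20 dBFS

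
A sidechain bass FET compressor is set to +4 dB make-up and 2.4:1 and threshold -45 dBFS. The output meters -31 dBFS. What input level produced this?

-21 dBFS

Stripping the +4 dB make-up gives -35 dBFS at the gain stage.
The compressed level sits -35 − (-45) = 10 dB over threshold.
Before 2.4:1 compression the overshoot was 10 × 2.4 = 24 dB, so input = -45 + 24 = -21 dBFS.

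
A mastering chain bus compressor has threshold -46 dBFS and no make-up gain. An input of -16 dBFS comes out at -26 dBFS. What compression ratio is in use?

1.5:1

Input overshoot = -16 − (-46) = 30 dB; output overshoot = -26 − (-46) = 20 dB.
Ratio = 30 / 20 = 1.5.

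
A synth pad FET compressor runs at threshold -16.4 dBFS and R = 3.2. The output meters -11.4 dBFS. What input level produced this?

-0.4 dBFS

That's 5 dB above the -16.4 dBFS threshold.
Input overshoot = R × output overshoot = 16 dB → input = -16.4 + 16 = -0.4 dBFS.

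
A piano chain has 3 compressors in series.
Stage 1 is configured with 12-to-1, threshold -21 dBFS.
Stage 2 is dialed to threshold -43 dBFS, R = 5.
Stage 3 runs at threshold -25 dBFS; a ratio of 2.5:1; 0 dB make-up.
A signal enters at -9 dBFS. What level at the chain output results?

-38.4 dBFS

Stage 1: -9 dBFS is 12 dB over -21 dBFS; at 12:1 that becomes 1 dB over, giving -20 dBFS.
Stage 2: -20 dBFS is 23 dB over -43 dBFS; at 5:1 that becomes 4.6 dB over, giving -38.4 dBFS.
Stage 3: -38.4 dBFS is at or below the -25 dBFS threshold — no compression; output -38.4 dBFS.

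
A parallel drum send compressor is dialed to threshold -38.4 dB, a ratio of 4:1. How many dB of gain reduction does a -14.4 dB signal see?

-14.4 dB exceeds the threshold by 24 dB.
A 4:1 ratio leaves 6 dB of that excess.
So the signal is attenuated by 24 − 6 = 18 dB.

18 dB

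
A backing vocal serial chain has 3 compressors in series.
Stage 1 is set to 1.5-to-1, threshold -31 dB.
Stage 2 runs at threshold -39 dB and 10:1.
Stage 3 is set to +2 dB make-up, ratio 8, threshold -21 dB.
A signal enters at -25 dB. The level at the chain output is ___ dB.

Stage 1: 6 dB above -31 dB, reduced 1.5:1 to 4 dB above → -27 dB.
Stage 2: 12 dB above -39 dB, reduced 10:1 to 1.2 dB above → -37.8 dB.
Stage 3: -37.8 dB is at or below the -21 dB threshold — no compression; make-up brings it to -35.8 dB.

-35.8 dB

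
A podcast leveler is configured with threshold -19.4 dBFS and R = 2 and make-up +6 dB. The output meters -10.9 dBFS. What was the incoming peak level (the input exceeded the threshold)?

-14.4 dBFS

Stripping the +6 dB make-up gives -16.9 dBFS at the gain stage.
The compressed level sits -16.9 − (-19.4) = 2.5 dB over threshold.
Undo the ratio: input overshoot = 2.5 × 2 = 5 dB, giving input = -14.4 dBFS.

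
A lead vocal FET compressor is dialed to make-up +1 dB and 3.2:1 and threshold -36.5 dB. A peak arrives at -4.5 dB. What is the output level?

-25.5 dB

The input is 32 dB above the -36.5 dB threshold.
3.2:1 compression reduces that to 32/3.2 = 10 dB over.
So the level is -36.5 + 10 = -26.5 dB; make-up adds 1 dB, giving -25.5 dB.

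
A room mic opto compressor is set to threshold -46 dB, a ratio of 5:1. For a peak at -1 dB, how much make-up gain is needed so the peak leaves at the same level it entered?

36 dB

The peak compresses to -46 + 45/5 = -37 dB.
To reach -1 dB requires -1 − (-37) = 36 dB of make-up.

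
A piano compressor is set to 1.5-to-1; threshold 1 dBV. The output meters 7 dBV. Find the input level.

10 dBV

That's 6 dB above the 1 dBV threshold.
Before 1.5:1 compression the overshoot was 6 × 1.5 = 9 dB, so input = 1 + 9 = 10 dBV.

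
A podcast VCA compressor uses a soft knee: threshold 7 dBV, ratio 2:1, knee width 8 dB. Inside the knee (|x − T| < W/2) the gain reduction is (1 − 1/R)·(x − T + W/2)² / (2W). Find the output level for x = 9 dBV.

x − T + W/2 = 9 − 7 + 4 = 6.
GR = (1 − 1/2) × 6² / 16 = 0.5 × 36 / 16 = 1.125 dB.
Output = 9 − 1.125 = 7.875 dBV.

7.875 dBV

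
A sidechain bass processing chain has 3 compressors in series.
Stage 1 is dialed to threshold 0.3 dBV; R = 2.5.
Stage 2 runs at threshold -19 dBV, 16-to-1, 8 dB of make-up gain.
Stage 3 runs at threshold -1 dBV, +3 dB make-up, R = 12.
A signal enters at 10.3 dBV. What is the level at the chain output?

-6.54375 dBV

Stage 1: 10.3 dBV is 10 dB over 0.3 dBV; at 2.5:1 that becomes 4 dB over, giving 4.3 dBV.
Stage 2: overshoot 23.3 dB → 23.3/16 = 1.45625 dB → -17.54375 dBV; +8 dB make-up → -9.54375 dBV.
Stage 3: below threshold (-9.54375 ≤ -1); passes unchanged; make-up brings it to -6.54375 dBV.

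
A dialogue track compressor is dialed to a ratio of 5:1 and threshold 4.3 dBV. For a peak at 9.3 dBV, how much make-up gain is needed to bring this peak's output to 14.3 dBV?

Overshoot 5 dB → 5/5 = 1 dB after compression, so the compressed level is 4.3 + 1 = 5.3 dBV.
Make-up = target − compressed = 14.3 − 5.3 = 9 dB.

9 dB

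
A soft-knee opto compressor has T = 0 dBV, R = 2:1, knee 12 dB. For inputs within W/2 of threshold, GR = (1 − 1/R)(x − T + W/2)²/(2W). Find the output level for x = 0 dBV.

-0.75 dBV

x − T + W/2 = 0 − 0 + 6 = 6.
GR = (1 − 1/2) × 6² / 24 = 0.5 × 36 / 24 = 0.75 dB.
Output = 0 − 0.75 = -0.75 dBV.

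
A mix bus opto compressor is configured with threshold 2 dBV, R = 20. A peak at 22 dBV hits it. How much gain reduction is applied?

19 dB

22 dBV exceeds the threshold by 20 dB.
A 20:1 ratio leaves 1 dB of that excess.
So the signal is attenuated by 20 − 1 = 19 dB.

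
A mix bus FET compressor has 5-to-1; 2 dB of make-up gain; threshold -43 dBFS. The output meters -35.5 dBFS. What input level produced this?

Remove make-up: -35.5 − 2 = -37.5 dBFS.
That's 5.5 dB above the -43 dBFS threshold.
Input overshoot = R × output overshoot = 27.5 dB → input = -43 + 27.5 = -15.5 dBFS.

-15.5 dBFS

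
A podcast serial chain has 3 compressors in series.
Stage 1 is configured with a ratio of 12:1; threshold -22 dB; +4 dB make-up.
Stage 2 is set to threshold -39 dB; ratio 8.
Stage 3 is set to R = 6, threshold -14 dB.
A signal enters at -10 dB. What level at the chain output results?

Stage 1: -10 dB is 12 dB over -22 dB; at 12:1 that becomes 1 dB over, giving -21 dB; +4 dB make-up → -17 dB.
Stage 2: -17 dB is 22 dB over -39 dB; at 8:1 that becomes 2.75 dB over, giving -36.25 dB.
Stage 3: -36.25 dB is at or below the -14 dB threshold — no compression; output -36.25 dB.

-36.25 dB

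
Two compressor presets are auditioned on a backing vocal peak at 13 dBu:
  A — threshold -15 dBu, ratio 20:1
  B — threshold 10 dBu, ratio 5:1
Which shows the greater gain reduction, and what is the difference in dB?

A, by 24.2 dB

A: overshoot 28 dB → output overshoot 1.4 dB → GR 26.6 dB.
B: overshoot 3 dB → output overshoot 0.6 dB → GR 2.4 dB.
Difference: 24.2 dB in favour of A.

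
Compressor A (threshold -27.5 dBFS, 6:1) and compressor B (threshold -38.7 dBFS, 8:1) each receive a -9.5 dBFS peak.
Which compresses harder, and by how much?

B, by 10.55 dB

A: overshoot 18 dB → output overshoot 3 dB → GR 15 dB.
B: overshoot 29.2 dB → output overshoot 3.65 dB → GR 25.55 dB.
Difference: 10.55 dB in favour of B.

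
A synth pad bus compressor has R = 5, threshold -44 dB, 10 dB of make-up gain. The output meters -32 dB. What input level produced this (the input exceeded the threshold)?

-34 dB

Remove make-up: -32 − 10 = -42 dB.
That's 2 dB above the -44 dB threshold.
Input overshoot = R × output overshoot = 10 dB → input = -44 + 10 = -34 dB.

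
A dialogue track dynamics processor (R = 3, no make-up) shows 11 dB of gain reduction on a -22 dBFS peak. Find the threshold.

-38.5 dBFS

Let T be the threshold. Output overshoot = (input overshoot)/R, so -33 − T = (-22 − T)/3.
3·(-33 − T) = -22 − T → 2·T = -99 − (-22) = -77.
T = -77/2 = -38.5 dBFS.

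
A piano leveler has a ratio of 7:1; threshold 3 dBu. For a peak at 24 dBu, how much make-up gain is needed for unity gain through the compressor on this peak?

18 dB

The peak compresses to 3 + 21/7 = 6 dBu.
To reach 24 dBu requires 24 − 6 = 18 dB of make-up.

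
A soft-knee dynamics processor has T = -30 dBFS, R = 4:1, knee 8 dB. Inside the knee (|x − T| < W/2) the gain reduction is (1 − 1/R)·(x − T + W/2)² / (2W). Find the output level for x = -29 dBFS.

x − T + W/2 = -29 − (-30) + 4 = 5.
GR = (1 − 1/4) × 5² / 16 = 0.75 × 25 / 16 = 1.171875 dB.
Output = -29 − 1.171875 = -30.171875 dBFS.

-30.171875 dBFS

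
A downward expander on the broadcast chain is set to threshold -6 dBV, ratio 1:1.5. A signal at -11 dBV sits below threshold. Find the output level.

-13.5 dBV

The input is 5 dB below the -6 dBV threshold.
A 1:1.5 expander multiplies undershoot by 1.5: 5 × 1.5 = 7.5 dB below threshold.
Output = -6 − 7.5 = -13.5 dBV.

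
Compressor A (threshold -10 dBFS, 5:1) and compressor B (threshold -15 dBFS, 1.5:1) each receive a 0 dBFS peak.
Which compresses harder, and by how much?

A: GR = 10 − 10/5 = 8 dB.
B: GR = 15 − 15/1.5 = 5 dB.
Difference: 3 dB in favour of A.

A, by 3 dB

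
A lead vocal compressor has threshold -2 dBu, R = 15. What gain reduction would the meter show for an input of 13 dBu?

The signal is 15 dB above threshold.
After 15:1 compression the overshoot becomes 15/15 = 1 dB.
Gain reduction = 15 − 1 = 14 dB.

14 dB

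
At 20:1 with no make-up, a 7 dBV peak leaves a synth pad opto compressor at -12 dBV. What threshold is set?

Input is 20 dB above T (since output overshoot × R = input overshoot: (-12 − T)·20 = 7 − T gives T = -13 dBV).
Check: -13 + (7 − (-13))/20 = -13 + 1 = -12 dBV. ✓

-13 dBV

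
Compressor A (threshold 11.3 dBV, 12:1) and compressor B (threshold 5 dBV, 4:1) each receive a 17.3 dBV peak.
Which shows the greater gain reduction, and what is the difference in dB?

B, by 3.725 dB

A: GR = 6 − 6/12 = 5.5 dB.
B: GR = 12.3 − 12.3/4 = 9.225 dB.
B applies 3.725 dB more gain reduction.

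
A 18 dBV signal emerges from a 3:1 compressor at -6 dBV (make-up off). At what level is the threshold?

-18 dBV

Let T be the threshold. Output overshoot = (input overshoot)/R, so -6 − T = (18 − T)/3.
3·(-6 − T) = 18 − T → 2·T = -18 − 18 = -36.
T = -36/2 = -18 dBV.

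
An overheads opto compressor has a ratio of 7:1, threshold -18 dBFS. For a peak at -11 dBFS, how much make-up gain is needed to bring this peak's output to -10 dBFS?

Overshoot 7 dB → 7/7 = 1 dB after compression, so the compressed level is -18 + 1 = -17 dBFS.
Make-up = target − compressed = -10 − (-17) = 7 dB.

7 dB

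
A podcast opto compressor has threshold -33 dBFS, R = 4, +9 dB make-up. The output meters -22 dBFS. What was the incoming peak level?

-25 dBFS

Stripping the +9 dB make-up gives -31 dBFS at the gain stage.
The compressed level sits -31 − (-33) = 2 dB over threshold.
Input overshoot = R × output overshoot = 8 dB → input = -33 + 8 = -25 dBFS.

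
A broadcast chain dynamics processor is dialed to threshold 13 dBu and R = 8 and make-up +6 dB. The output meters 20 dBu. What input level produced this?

21 dBu

Before make-up, the level was 20 − 6 = 14 dBu.
Post-compression overshoot = 14 − 13 = 1 dB.
Undo the ratio: input overshoot = 1 × 8 = 8 dB, giving input = 21 dBu.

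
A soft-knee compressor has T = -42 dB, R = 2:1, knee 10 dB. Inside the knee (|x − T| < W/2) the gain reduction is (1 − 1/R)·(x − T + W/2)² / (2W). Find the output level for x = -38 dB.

x − T + W/2 = -38 − (-42) + 5 = 9.
GR = (1 − 1/2) × 9² / 20 = 0.5 × 81 / 20 = 2.025 dB.
Output = -38 − 2.025 = -40.025 dB.

-40.025 dB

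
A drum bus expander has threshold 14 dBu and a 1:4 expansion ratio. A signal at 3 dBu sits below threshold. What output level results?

-30 dBu

Below threshold, a 1:4 expander applies gain = (4−1)×(T − x) of attenuation.
(4−1) × 11 = 33 dB, so output = 3 − 33 = -30 dBu.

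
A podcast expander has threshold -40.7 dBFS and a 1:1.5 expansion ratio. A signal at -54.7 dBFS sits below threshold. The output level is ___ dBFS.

The input is 14 dB below the -40.7 dBFS threshold.
A 1:1.5 expander multiplies undershoot by 1.5: 14 × 1.5 = 21 dB below threshold.
Output = -40.7 − 21 = -61.7 dBFS.

-61.7 dBFS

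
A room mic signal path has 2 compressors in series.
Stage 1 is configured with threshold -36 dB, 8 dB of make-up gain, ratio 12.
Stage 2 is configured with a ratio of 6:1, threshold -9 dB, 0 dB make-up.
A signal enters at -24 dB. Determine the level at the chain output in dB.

Stage 1: 12 dB above -36 dB, reduced 12:1 to 1 dB above → -35 dB; +8 dB make-up → -27 dB.
Stage 2: -27 dB ≤ -9 dB, so stage 2 doesn't engage; output -27 dB.

-27 dB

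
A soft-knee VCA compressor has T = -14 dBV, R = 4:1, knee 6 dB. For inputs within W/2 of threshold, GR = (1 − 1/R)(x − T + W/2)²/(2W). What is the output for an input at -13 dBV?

-14 dBV

x − T + W/2 = -13 − (-14) + 3 = 4.
GR = (1 − 1/4) × 4² / 12 = 0.75 × 16 / 12 = 1 dB.
Output = -13 − 1 = -14 dBV.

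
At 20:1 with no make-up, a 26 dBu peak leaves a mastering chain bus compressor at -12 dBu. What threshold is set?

-14 dBu

Let T be the threshold. Output overshoot = (input overshoot)/R, so -12 − T = (26 − T)/20.
20·(-12 − T) = 26 − T → 19·T = -240 − 26 = -266.
T = -266/19 = -14 dBu.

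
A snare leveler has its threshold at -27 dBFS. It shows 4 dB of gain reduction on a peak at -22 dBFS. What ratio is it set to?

5:1

Input overshoot = -22 − (-27) = 5 dB.
Output overshoot = 5 − 4 = 1 dB.
Ratio = input overshoot / output overshoot = 5 / 1 = 5.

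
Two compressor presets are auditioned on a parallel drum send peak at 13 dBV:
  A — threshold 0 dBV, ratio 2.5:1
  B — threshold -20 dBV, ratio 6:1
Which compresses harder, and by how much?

A: 13 dB over, compressed to 5.2 dB over, so 7.8 dB of GR.
B: 33 dB over, compressed to 5.5 dB over, so 27.5 dB of GR.
B applies 19.7 dB more gain reduction.

B, by 19.7 dB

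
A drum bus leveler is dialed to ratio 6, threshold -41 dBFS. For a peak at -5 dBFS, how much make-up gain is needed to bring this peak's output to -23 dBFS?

Without make-up, output = threshold + overshoot/6 = -41 + 6 = -35 dBFS.
Gap to target: 12 dB.

12 dB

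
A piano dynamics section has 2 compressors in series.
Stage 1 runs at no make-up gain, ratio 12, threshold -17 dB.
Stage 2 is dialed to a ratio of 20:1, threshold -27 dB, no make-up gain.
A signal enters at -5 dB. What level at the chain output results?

-26.45 dB

Stage 1: -5 dB is 12 dB over -17 dB; at 12:1 that becomes 1 dB over, giving -16 dB.
Stage 2: overshoot 11 dB → 11/20 = 0.55 dB → -26.45 dB.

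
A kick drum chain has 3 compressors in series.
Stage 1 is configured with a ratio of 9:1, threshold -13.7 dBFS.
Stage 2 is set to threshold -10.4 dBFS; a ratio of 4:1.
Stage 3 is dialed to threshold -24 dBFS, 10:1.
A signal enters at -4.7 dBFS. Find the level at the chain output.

Stage 1: 9 dB above -13.7 dBFS, reduced 9:1 to 1 dB above → -12.7 dBFS.
Stage 2: below threshold (-12.7 ≤ -10.4); passes unchanged; output -12.7 dBFS.
Stage 3: 11.3 dB above -24 dBFS, reduced 10:1 to 1.13 dB above → -22.87 dBFS.

-22.87 dBFS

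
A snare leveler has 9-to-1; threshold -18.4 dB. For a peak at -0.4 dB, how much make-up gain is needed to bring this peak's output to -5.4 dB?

11 dB

Without make-up, output = threshold + overshoot/9 = -18.4 + 2 = -16.4 dB.
Gap to target: 11 dB.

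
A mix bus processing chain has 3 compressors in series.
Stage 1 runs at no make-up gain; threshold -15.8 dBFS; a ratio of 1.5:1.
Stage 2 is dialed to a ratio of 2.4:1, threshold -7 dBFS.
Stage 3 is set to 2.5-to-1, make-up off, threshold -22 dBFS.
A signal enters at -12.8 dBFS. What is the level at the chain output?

Stage 1: 3 dB above -15.8 dBFS, reduced 1.5:1 to 2 dB above → -13.8 dBFS.
Stage 2: -13.8 dBFS ≤ -7 dBFS, so stage 2 doesn't engage; output -13.8 dBFS.
Stage 3: overshoot 8.2 dB → 8.2/2.5 = 3.28 dB → -18.72 dBFS.

-18.72 dBFS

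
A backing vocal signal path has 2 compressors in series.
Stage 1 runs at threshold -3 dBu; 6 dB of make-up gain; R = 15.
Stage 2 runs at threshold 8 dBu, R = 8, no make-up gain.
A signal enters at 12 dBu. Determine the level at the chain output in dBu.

4 dBu

Stage 1: overshoot 15 dB → 15/15 = 1 dB → -2 dBu; +6 dB make-up → 4 dBu.
Stage 2: below threshold (4 ≤ 8); passes unchanged; output 4 dBu.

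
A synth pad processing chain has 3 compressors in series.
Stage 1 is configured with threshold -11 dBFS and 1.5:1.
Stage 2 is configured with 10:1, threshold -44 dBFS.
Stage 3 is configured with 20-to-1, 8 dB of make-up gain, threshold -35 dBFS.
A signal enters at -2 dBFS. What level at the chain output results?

Stage 1: overshoot 9 dB → 9/1.5 = 6 dB → -5 dBFS.
Stage 2: overshoot 39 dB → 39/10 = 3.9 dB → -40.1 dBFS.
Stage 3: -40.1 dBFS is at or below the -35 dBFS threshold — no compression; make-up brings it to -32.1 dBFS.

-32.1 dBFS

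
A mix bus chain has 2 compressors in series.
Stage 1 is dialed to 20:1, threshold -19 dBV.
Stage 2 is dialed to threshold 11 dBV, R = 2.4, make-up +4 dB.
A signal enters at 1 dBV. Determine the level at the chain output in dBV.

Stage 1: overshoot 20 dB → 20/20 = 1 dB → -18 dBV.
Stage 2: below threshold (-18 ≤ 11); passes unchanged; make-up brings it to -14 dBV.

-14 dBV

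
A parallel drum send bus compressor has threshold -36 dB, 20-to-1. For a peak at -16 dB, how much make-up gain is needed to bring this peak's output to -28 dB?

Without make-up, output = threshold + overshoot/20 = -36 + 1 = -35 dB.
Gap to target: 7 dB.

7 dB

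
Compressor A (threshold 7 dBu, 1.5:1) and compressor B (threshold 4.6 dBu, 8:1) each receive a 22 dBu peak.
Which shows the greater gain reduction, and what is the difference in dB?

A: 15 dB over, compressed to 10 dB over, so 5 dB of GR.
B: 17.4 dB over, compressed to 2.175 dB over, so 15.225 dB of GR.
B reduces 10.225 dB more.

B, by 10.225 dB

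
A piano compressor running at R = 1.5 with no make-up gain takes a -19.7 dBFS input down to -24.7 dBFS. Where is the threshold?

Gain reduction = -19.7 − (-24.7) = 5 dB; output overshoot = GR / (R − 1) = 5 / 0.5 = 10 dB.
Threshold = output − output overshoot = -24.7 − 10 = -34.7 dBFS.

-34.7 dBFS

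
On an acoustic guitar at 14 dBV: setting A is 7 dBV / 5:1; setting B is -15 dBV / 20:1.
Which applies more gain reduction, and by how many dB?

B, by 21.95 dB

A: GR = 7 − 7/5 = 5.6 dB.
B: GR = 29 − 29/20 = 27.55 dB.
Difference: 21.95 dB in favour of B.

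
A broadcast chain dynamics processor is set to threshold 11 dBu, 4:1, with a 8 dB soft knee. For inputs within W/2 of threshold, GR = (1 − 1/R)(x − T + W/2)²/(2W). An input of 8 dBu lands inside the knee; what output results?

x − T + W/2 = 8 − 11 + 4 = 1.
GR = (1 − 1/4) × 1² / 16 = 0.75 × 1 / 16 = 0.046875 dB.
Output = 8 − 0.046875 = 7.953125 dBu.

7.953125 dBu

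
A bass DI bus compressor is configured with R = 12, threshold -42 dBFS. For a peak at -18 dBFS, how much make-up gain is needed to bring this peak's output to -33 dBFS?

7 dB

Without make-up, output = threshold + overshoot/12 = -42 + 2 = -40 dBFS.
Gap to target: 7 dB.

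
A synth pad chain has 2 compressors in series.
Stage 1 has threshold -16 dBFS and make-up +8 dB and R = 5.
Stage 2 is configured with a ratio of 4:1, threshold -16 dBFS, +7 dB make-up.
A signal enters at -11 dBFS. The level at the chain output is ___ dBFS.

Stage 1: overshoot 5 dB → 5/5 = 1 dB → -15 dBFS; +8 dB make-up → -7 dBFS.
Stage 2: 9 dB above -16 dBFS, reduced 4:1 to 2.25 dB above → -13.75 dBFS; +7 dB make-up → -6.75 dBFS.

-6.75 dBFS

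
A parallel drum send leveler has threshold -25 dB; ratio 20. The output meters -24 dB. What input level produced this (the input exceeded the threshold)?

Post-compression overshoot = -24 − (-25) = 1 dB.
Input overshoot = R × output overshoot = 20 dB → input = -25 + 20 = -5 dB.

-5 dB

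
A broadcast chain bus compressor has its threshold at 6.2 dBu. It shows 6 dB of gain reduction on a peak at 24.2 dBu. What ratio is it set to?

1.5:1

Input overshoot = 24.2 − 6.2 = 18 dB.
Output overshoot = 18 − 6 = 12 dB.
Ratio = input overshoot / output overshoot = 18 / 12 = 1.5.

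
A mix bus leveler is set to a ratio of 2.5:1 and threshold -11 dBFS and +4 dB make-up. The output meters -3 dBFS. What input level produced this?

-1 dBFS

Before make-up, the level was -3 − 4 = -7 dBFS.
The compressed level sits -7 − (-11) = 4 dB over threshold.
Input overshoot = R × output overshoot = 10 dB → input = -11 + 10 = -1 dBFS.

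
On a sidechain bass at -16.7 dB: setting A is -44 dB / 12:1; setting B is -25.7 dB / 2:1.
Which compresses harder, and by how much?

A: GR = 27.3 − 27.3/12 = 25.025 dB.
B: GR = 9 − 9/2 = 4.5 dB.
Difference: 20.525 dB in favour of A.

A, by 20.525 dB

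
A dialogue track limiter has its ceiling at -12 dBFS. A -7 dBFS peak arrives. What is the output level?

-12 dBFS

The limiter clamps the peak to its -12 dBFS ceiling.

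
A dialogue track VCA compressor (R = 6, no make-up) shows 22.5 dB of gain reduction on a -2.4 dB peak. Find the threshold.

-29.4 dB

Gain reduction = -2.4 − (-24.9) = 22.5 dB; output overshoot = GR / (R − 1) = 22.5 / 5 = 4.5 dB.
Threshold = output − output overshoot = -24.9 − 4.5 = -29.4 dB.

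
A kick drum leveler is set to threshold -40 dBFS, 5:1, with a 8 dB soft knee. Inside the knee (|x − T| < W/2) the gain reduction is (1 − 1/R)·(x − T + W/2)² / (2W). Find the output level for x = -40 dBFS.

x − T + W/2 = -40 − (-40) + 4 = 4.
GR = (1 − 1/5) × 4² / 16 = 0.8 × 16 / 16 = 0.8 dB.
Output = -40 − 0.8 = -40.8 dBFS.

-40.8 dBFS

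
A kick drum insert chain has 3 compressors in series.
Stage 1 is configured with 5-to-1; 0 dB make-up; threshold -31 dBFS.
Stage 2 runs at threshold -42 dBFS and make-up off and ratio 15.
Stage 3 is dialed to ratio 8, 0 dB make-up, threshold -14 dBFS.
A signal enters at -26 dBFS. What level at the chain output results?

-41.2 dBFS

Stage 1: -26 dBFS is 5 dB over -31 dBFS; at 5:1 that becomes 1 dB over, giving -30 dBFS.
Stage 2: overshoot 12 dB → 12/15 = 0.8 dB → -41.2 dBFS.
Stage 3: -41.2 dBFS is at or below the -14 dBFS threshold — no compression; output -41.2 dBFS.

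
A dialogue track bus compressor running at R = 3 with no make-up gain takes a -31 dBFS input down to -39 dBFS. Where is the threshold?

Let T be the threshold. Output overshoot = (input overshoot)/R, so -39 − T = (-31 − T)/3.
3·(-39 − T) = -31 − T → 2·T = -117 − (-31) = -86.
T = -86/2 = -43 dBFS.

-43 dBFS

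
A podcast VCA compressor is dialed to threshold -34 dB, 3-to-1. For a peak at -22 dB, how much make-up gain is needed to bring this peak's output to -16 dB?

14 dB

The peak compresses to -34 + 12/3 = -30 dB.
To reach -16 dB requires -16 − (-30) = 14 dB of make-up.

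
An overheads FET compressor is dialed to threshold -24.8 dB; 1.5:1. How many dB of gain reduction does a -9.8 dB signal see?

The signal is 15 dB above threshold.
After 1.5:1 compression the overshoot becomes 15/1.5 = 10 dB.
Gain reduction = 15 − 10 = 5 dB.

5 dB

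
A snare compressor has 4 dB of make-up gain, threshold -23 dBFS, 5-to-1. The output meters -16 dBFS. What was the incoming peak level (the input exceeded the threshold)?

Stripping the +4 dB make-up gives -20 dBFS at the gain stage.
That's 3 dB above the -23 dBFS threshold.
Input overshoot = R × output overshoot = 15 dB → input = -23 + 15 = -8 dBFS.

-8 dBFS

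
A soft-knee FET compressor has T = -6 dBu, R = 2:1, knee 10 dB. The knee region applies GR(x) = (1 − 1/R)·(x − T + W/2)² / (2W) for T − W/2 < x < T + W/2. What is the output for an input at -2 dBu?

-4.025 dBu

x − T + W/2 = -2 − (-6) + 5 = 9.
GR = (1 − 1/2) × 9² / 20 = 0.5 × 81 / 20 = 2.025 dB.
Output = -2 − 2.025 = -4.025 dBu.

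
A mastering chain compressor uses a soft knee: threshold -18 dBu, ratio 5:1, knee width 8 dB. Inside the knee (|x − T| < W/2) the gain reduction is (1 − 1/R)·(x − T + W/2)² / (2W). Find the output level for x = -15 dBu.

-17.45 dBu

x − T + W/2 = -15 − (-18) + 4 = 7.
GR = (1 − 1/5) × 7² / 16 = 0.8 × 49 / 16 = 2.45 dB.
Output = -15 − 2.45 = -17.45 dBu.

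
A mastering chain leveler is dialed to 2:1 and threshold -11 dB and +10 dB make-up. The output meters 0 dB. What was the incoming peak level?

-9 dB

Before make-up, the level was 0 − 10 = -10 dB.
The compressed level sits -10 − (-11) = 1 dB over threshold.
Before 2:1 compression the overshoot was 1 × 2 = 2 dB, so input = -11 + 2 = -9 dB.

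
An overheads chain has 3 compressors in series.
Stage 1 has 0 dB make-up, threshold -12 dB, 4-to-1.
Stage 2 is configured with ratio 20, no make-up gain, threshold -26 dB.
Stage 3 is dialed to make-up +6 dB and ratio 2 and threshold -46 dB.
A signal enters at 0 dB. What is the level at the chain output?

-29.575 dB

Stage 1: overshoot 12 dB → 12/4 = 3 dB → -9 dB.
Stage 2: 17 dB above -26 dB, reduced 20:1 to 0.85 dB above → -25.15 dB.
Stage 3: 20.85 dB above -46 dB, reduced 2:1 to 10.425 dB above → -35.575 dB; +6 dB make-up → -29.575 dB.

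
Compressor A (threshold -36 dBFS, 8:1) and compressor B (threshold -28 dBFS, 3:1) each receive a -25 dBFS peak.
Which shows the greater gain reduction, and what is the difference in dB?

A, by 7.625 dB

A: 11 dB over, compressed to 1.375 dB over, so 9.625 dB of GR.
B: 3 dB over, compressed to 1 dB over, so 2 dB of GR.
Difference: 7.625 dB in favour of A.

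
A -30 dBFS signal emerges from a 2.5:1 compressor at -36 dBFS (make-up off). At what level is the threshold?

-40 dBFS

Gain reduction = -30 − (-36) = 6 dB; output overshoot = GR / (R − 1) = 6 / 1.5 = 4 dB.
Threshold = output − output overshoot = -36 − 4 = -40 dBFS.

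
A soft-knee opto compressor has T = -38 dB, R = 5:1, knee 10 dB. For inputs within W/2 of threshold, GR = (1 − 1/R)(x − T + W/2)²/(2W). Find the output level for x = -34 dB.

-37.24 dB

x − T + W/2 = -34 − (-38) + 5 = 9.
GR = (1 − 1/5) × 9² / 20 = 0.8 × 81 / 20 = 3.24 dB.
Output = -34 − 3.24 = -37.24 dB.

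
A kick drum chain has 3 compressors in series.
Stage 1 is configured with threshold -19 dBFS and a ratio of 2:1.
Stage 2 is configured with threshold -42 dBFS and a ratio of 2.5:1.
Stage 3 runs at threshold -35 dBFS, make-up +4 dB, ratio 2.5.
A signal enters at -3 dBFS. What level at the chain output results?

-28.84 dBFS

Stage 1: overshoot 16 dB → 16/2 = 8 dB → -11 dBFS.
Stage 2: 31 dB above -42 dBFS, reduced 2.5:1 to 12.4 dB above → -29.6 dBFS.
Stage 3: -29.6 dBFS is 5.4 dB over -35 dBFS; at 2.5:1 that becomes 2.16 dB over, giving -32.84 dBFS; +4 dB make-up → -28.84 dBFS.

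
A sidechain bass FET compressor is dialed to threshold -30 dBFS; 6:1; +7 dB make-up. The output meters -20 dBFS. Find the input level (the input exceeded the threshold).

Stripping the +7 dB make-up gives -27 dBFS at the gain stage.
The compressed level sits -27 − (-30) = 3 dB over threshold.
Before 6:1 compression the overshoot was 3 × 6 = 18 dB, so input = -30 + 18 = -12 dBFS.

-12 dBFS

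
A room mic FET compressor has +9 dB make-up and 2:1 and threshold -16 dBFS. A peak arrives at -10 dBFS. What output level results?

-10 dBFS sits 6 dB over threshold.
2:1 compression reduces that to 6/2 = 3 dB over.
Output = -16 + 3 = -13 dBFS; make-up adds 9 dB, giving -4 dBFS.

-4 dBFS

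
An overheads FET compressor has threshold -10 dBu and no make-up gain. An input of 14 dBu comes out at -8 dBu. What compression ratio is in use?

12:1

Input overshoot = 14 − (-10) = 24 dB; output overshoot = -8 − (-10) = 2 dB.
Ratio = 24 / 2 = 12.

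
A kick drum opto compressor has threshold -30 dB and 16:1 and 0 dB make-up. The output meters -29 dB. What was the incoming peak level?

-14 dB

Post-compression overshoot = -29 − (-30) = 1 dB.
Undo the ratio: input overshoot = 1 × 16 = 16 dB, giving input = -14 dB.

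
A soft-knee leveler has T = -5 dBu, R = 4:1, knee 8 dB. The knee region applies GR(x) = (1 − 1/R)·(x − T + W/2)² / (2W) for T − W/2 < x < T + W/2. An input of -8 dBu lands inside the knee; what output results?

-8.046875 dBu

x − T + W/2 = -8 − (-5) + 4 = 1.
GR = (1 − 1/4) × 1² / 16 = 0.75 × 1 / 16 = 0.046875 dB.
Output = -8 − 0.046875 = -8.046875 dBu.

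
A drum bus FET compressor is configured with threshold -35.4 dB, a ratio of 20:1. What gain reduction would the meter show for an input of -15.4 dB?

Overshoot = -15.4 − (-35.4) = 20 dB.
A 20:1 ratio leaves 1 dB of that excess.
GR = overshoot in − overshoot out = 20 − 1 = 19 dB.

19 dB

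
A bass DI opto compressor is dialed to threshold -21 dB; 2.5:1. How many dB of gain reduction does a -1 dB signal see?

The signal is 20 dB above threshold.
A 2.5:1 ratio leaves 8 dB of that excess.
Gain reduction = 20 − 8 = 12 dB.

12 dB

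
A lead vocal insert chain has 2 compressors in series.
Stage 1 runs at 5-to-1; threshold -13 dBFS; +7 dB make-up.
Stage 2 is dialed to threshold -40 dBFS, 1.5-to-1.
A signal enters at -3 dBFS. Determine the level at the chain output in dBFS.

-16 dBFS

Stage 1: -3 dBFS is 10 dB over -13 dBFS; at 5:1 that becomes 2 dB over, giving -11 dBFS; +7 dB make-up → -4 dBFS.
Stage 2: 36 dB above -40 dBFS, reduced 1.5:1 to 24 dB above → -16 dBFS.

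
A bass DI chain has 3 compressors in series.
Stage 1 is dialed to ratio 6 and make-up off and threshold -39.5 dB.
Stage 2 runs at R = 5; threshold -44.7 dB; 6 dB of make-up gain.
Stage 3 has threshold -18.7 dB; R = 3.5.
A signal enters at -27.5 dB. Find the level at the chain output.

-37.26 dB

Stage 1: overshoot 12 dB → 12/6 = 2 dB → -37.5 dB.
Stage 2: overshoot 7.2 dB → 7.2/5 = 1.44 dB → -43.26 dB; +6 dB make-up → -37.26 dB.
Stage 3: below threshold (-37.26 ≤ -18.7); passes unchanged; output -37.26 dB.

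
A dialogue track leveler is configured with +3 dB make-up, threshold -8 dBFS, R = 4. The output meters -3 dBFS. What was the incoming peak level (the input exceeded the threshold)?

Remove make-up: -3 − 3 = -6 dBFS.
The compressed level sits -6 − (-8) = 2 dB over threshold.
Input overshoot = R × output overshoot = 8 dB → input = -8 + 8 = 0 dBFS.

0 dBFS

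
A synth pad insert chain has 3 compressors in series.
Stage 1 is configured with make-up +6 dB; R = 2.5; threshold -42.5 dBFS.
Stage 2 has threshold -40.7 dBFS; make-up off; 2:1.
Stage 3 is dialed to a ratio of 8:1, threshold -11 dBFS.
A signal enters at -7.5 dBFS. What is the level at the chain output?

-31.6 dBFS

Stage 1: overshoot 35 dB → 35/2.5 = 14 dB → -28.5 dBFS; +6 dB make-up → -22.5 dBFS.
Stage 2: overshoot 18.2 dB → 18.2/2 = 9.1 dB → -31.6 dBFS.
Stage 3: -31.6 dBFS is at or below the -11 dBFS threshold — no compression; output -31.6 dBFS.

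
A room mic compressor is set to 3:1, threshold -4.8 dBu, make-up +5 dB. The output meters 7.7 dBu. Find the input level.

17.7 dBu

Remove make-up: 7.7 − 5 = 2.7 dBu.
That's 7.5 dB above the -4.8 dBu threshold.
Undo the ratio: input overshoot = 7.5 × 3 = 22.5 dB, giving input = 17.7 dBu.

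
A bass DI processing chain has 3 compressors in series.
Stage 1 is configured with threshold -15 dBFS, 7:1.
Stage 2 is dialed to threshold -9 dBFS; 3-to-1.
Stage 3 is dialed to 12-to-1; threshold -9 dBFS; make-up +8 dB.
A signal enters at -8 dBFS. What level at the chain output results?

Stage 1: overshoot 7 dB → 7/7 = 1 dB → -14 dBFS.
Stage 2: below threshold (-14 ≤ -9); passes unchanged; output -14 dBFS.
Stage 3: below threshold (-14 ≤ -9); passes unchanged; make-up brings it to -6 dBFS.

-6 dBFS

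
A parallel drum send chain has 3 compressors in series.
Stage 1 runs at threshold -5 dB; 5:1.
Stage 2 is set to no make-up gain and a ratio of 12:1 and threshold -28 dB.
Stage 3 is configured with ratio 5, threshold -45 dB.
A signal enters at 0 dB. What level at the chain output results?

Stage 1: 5 dB above -5 dB, reduced 5:1 to 1 dB above → -4 dB.
Stage 2: overshoot 24 dB → 24/12 = 2 dB → -26 dB.
Stage 3: -26 dB is 19 dB over -45 dB; at 5:1 that becomes 3.8 dB over, giving -41.2 dB.

-41.2 dB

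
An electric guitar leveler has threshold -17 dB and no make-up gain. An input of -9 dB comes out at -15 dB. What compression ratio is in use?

4:1

Input overshoot = -9 − (-17) = 8 dB; output overshoot = -15 − (-17) = 2 dB.
Ratio = 8 / 2 = 4.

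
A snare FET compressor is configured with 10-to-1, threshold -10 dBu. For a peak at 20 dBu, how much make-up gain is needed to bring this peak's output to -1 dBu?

Without make-up, output = threshold + overshoot/10 = -10 + 3 = -7 dBu.
Gap to target: 6 dB.

6 dB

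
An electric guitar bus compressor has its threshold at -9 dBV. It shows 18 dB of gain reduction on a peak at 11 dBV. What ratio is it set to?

10:1

Input overshoot = 11 − (-9) = 20 dB.
Output overshoot = 20 − 18 = 2 dB.
Ratio = input overshoot / output overshoot = 20 / 2 = 10.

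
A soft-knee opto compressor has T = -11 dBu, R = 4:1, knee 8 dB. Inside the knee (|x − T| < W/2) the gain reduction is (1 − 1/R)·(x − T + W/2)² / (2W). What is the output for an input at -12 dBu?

x − T + W/2 = -12 − (-11) + 4 = 3.
GR = (1 − 1/4) × 3² / 16 = 0.75 × 9 / 16 = 0.421875 dB.
Output = -12 − 0.421875 = -12.421875 dBu.

-12.421875 dBu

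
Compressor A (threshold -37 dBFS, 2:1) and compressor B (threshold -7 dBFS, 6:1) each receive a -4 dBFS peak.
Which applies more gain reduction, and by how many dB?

A, by 14 dB

A: 33 dB over, compressed to 16.5 dB over, so 16.5 dB of GR.
B: 3 dB over, compressed to 0.5 dB over, so 2.5 dB of GR.
Difference: 14 dB in favour of A.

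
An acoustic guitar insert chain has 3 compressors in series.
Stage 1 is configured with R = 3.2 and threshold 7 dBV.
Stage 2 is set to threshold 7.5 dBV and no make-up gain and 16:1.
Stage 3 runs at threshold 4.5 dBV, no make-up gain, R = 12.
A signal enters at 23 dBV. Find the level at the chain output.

Stage 1: 16 dB above 7 dBV, reduced 3.2:1 to 5 dB above → 12 dBV.
Stage 2: 4.5 dB above 7.5 dBV, reduced 16:1 to 0.28125 dB above → 7.78125 dBV.
Stage 3: 3.28125 dB above 4.5 dBV, reduced 12:1 to 0.273438 dB above → 4.773438 dBV.

4.773438 dBV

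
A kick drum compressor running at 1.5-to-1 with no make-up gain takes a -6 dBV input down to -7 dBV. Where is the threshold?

-9 dBV

Input is 3 dB above T (since output overshoot × R = input overshoot: (-7 − T)·1.5 = -6 − T gives T = -9 dBV).
Check: -9 + (-6 − (-9))/1.5 = -9 + 2 = -7 dBV. ✓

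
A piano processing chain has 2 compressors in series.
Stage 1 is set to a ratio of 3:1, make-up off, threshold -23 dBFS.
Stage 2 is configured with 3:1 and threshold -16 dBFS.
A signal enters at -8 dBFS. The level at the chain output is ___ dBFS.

-18 dBFS

Stage 1: overshoot 15 dB → 15/3 = 5 dB → -18 dBFS.
Stage 2: -18 dBFS is at or below the -16 dBFS threshold — no compression; output -18 dBFS.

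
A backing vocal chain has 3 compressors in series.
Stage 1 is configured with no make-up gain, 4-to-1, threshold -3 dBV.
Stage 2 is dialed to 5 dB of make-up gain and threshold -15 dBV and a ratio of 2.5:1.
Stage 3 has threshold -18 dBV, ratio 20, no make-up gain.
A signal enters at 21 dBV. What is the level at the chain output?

-17.24 dBV

Stage 1: 21 dBV is 24 dB over -3 dBV; at 4:1 that becomes 6 dB over, giving 3 dBV.
Stage 2: overshoot 18 dB → 18/2.5 = 7.2 dB → -7.8 dBV; +5 dB make-up → -2.8 dBV.
Stage 3: -2.8 dBV is 15.2 dB over -18 dBV; at 20:1 that becomes 0.76 dB over, giving -17.24 dBV.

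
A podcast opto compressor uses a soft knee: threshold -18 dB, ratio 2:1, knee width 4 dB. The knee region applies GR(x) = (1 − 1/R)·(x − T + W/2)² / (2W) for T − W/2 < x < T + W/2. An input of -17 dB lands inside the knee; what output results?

x − T + W/2 = -17 − (-18) + 2 = 3.
GR = (1 − 1/2) × 3² / 8 = 0.5 × 9 / 8 = 0.5625 dB.
Output = -17 − 0.5625 = -17.5625 dB.

-17.5625 dB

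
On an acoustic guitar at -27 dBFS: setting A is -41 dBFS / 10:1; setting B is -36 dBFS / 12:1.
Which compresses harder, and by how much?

A: GR = 14 − 14/10 = 12.6 dB.
B: GR = 9 − 9/12 = 8.25 dB.
A reduces 4.35 dB more.

A, by 4.35 dB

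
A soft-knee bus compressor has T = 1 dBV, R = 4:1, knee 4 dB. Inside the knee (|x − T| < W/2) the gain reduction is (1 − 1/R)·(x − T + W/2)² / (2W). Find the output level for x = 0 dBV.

x − T + W/2 = 0 − 1 + 2 = 1.
GR = (1 − 1/4) × 1² / 8 = 0.75 × 1 / 8 = 0.09375 dB.
Output = 0 − 0.09375 = -0.09375 dBV.

-0.09375 dBV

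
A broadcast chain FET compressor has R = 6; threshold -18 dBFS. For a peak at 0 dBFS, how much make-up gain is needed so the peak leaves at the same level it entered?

Overshoot 18 dB → 18/6 = 3 dB after compression, so the compressed level is -18 + 3 = -15 dBFS.
Make-up = target − compressed = 0 − (-15) = 15 dB.

15 dB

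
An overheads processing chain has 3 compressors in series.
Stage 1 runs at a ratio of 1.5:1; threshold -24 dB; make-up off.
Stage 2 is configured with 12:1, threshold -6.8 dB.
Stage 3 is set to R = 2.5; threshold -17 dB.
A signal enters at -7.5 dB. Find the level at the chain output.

-15.4 dB

Stage 1: 16.5 dB above -24 dB, reduced 1.5:1 to 11 dB above → -13 dB.
Stage 2: below threshold (-13 ≤ -6.8); passes unchanged; output -13 dB.
Stage 3: 4 dB above -17 dB, reduced 2.5:1 to 1.6 dB above → -15.4 dB.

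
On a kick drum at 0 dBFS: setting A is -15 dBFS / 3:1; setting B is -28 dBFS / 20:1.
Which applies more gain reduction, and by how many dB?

A: overshoot 15 dB → output overshoot 5 dB → GR 10 dB.
B: overshoot 28 dB → output overshoot 1.4 dB → GR 26.6 dB.
B reduces 16.6 dB more.

B, by 16.6 dB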